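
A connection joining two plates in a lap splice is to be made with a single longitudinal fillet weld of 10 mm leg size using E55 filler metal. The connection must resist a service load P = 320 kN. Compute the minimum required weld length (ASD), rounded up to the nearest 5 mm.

E55XX → F_EXX = 550 MPa.
Throat t_e = 0.707 × 10 = 7.07 mm.
r_n/Ω = (0.6 × 550 × 7.07) / 2.0 = 1167 N/mm = 1.167 kN/mm.
L_req = P / (r_n/Ω) = 320 / 1.167 = 274.3 mm total.
Round up → use L = 275 mm.

L = 275 mm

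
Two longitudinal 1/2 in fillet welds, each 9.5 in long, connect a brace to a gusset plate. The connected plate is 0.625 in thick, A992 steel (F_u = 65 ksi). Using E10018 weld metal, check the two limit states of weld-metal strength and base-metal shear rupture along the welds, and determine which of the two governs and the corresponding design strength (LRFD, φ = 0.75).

φR_n ≈ 302 kips (weld metal governs)

E100XX → F_EXX = 100 ksi.
t_e = 0.707 × 0.5 = 0.3535 in; L = 19 in.
Weld metal: φR_n = 0.75 × 0.6 × 100 × 0.3535 × 19 = 302.2 kips.
Base metal (shear rupture): φR_n = 0.75 × 0.6 × 65 × 0.625 × 19 = 347.3 kips.
Governing: weld metal.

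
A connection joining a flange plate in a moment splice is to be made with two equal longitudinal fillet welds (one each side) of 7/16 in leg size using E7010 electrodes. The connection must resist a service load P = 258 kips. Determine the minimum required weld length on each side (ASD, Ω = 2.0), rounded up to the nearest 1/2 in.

L = 20 in on each side

E70XX → F_EXX = 70 ksi.
Throat t_e = 0.707 × 0.4375 = 0.3093 in.
r_n/Ω = (0.6 × 70 × 0.3093) / 2.0 = 6.496 kip/in.
L_req = P / (r_n/Ω) = 258 / 6.496 = 39.72 in total.
Per side: 39.72 / 2 = 19.86 in.
Round up → use L = 20 in on each side.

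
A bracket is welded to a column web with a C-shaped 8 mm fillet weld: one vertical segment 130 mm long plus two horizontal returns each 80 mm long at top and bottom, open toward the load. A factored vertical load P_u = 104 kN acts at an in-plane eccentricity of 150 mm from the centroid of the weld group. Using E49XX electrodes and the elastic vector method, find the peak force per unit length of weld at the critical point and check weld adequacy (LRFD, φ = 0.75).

E49XX → F_EXX = 490 MPa.
Total weld length L_w = 290 mm. Treat welds as unit-width lines.
Centroid: x̄ = 2×80×40 / 290 = 22.07 mm from the vertical weld.
Polar moment about centroid: J = I_x + I_y = [130³/12 + 2×80×65²] + [130×22.07² + 2(80³/12 + 80×17.93²)] = 1059000 mm³.
Direct shear f_v = P/L_w = 104×10³ / 290 = 358.6 N/mm (vertical).
Torsion M = P·e = 104×10³ × 150 = 15600000 N·mm.
Critical point at (x, y) = (57.93, 65) from centroid. f_tx = M·y/J = 957.3 N/mm; f_ty = M·x/J = 853.2 N/mm.
Resultant f_max = √[f_tx² + (f_v + f_ty)²] = √[957.3² + (358.6 + 853.2)²] = 1544 N/mm.
Capacity per unit length: φr_n = 0.75 × 0.6 × 490 × (0.707 × 8) = 1247 N/mm.
1544 > 1247 → NOT adequate.

f_max ≈ 1540 N/mm; NOT adequate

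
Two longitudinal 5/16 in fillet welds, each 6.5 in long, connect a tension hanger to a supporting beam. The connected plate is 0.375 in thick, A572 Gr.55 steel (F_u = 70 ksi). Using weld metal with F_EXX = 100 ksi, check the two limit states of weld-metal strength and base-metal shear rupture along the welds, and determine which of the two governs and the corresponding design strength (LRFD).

t_e = 0.707 × 0.3125 = 0.2209 in; L = 13 in.
Weld metal: φR_n = 0.75 × 0.6 × 100 × 0.2209 × 13 = 129.2 kips.
Base metal (shear rupture): φR_n = 0.75 × 0.6 × 70 × 0.375 × 13 = 153.6 kips.
Governing: weld metal.

φR_n ≈ 129 kips (weld metal governs)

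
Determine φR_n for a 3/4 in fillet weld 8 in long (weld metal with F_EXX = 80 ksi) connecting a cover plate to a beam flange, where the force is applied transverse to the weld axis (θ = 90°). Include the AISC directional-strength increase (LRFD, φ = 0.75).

t_e = 0.707 × 0.75 = 0.5302 in; A_we = 0.5302 × 8 = 4.242 in².
Directional factor: 1.0 + 0.5 sin^1.5(90°) = 1.5.
F_nw = 0.6 × 80 × 1.5 = 72 ksi.
φR_n = 0.75 × 72 × 4.242 = 229.1 kips.

φR_n ≈ 229 kips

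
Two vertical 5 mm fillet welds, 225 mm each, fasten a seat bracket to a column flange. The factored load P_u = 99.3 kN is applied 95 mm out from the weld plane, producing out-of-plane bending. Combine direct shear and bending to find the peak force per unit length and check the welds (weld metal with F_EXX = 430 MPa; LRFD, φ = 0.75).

f_max ≈ 601 N/mm; adequate

L_w = 2 × 225 = 450 mm; section modulus (unit throat) S = 2 × L²/6 = 16880 mm².
Direct shear f_v = P/L_w = 99.3×10³/450 = 220.7 N/mm.
Moment M = P × e = 99.3×10³ × 95 = 9433500 N·mm; bending f_b = M/S = 559 N/mm.
f_max = √(f_v² + f_b²) = √(220.7² + 559²) = 601 N/mm.
φr_n = 0.75 × 0.6 × 430 × (0.707 × 5) = 684 N/mm → adequate.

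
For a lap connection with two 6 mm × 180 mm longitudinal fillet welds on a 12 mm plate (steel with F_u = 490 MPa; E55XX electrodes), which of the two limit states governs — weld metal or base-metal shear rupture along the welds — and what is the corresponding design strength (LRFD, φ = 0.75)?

E55XX → F_EXX = 550 MPa.
t_e = 0.707 × 6 = 4.242 mm; L = 360 mm.
Weld metal: φR_n = 0.75 × 0.6 × 550 × 4.242 × 360 × 10⁻³ = 378 kN.
Base metal (shear rupture): φR_n = 0.75 × 0.6 × 490 × 12 × 360 × 10⁻³ = 952.6 kN.
Governing: weld metal.

φR_n ≈ 378 kN (weld metal governs)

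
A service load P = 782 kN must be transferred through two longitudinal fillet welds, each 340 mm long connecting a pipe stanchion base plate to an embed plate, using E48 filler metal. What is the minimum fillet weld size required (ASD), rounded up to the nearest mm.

w = 12 mm

E48XX → F_EXX = 480 MPa.
Total weld length L = 680 mm.
Required throat t_e = P × Ω / (0.6 F_EXX × L) = 782 × 2.0 / (0.6 × 480 × 680 × 10⁻³) = 7.986 mm.
Required leg w = t_e / 0.707 = 11.3 mm → use 12 mm.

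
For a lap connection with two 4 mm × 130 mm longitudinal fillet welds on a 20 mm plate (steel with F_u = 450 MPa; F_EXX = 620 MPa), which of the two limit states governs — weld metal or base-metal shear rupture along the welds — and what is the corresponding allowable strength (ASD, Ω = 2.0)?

t_e = 0.707 × 4 = 2.828 mm; L = 260 mm.
Weld metal: R_n/Ω = (1/2.0) × 0.6 × 620 × 2.828 × 260 × 10⁻³ = 136.8 kN.
Base metal (shear rupture): R_n/Ω = (1/2.0) × 0.6 × 450 × 20 × 260 × 10⁻³ = 702 kN.
Governing: weld metal.

R_n/Ω ≈ 137 kN (weld metal governs)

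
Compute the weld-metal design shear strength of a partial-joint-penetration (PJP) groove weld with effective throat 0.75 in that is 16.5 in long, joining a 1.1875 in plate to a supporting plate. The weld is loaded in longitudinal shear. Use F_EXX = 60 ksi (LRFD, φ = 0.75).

Effective throat (given) t_e = 0.75 in.
A_we = 0.75 × 16.5 = 12.38 in².
F_nw = 0.6 F_EXX = 36 ksi.
φR_n = 0.75 × 36 × 12.38 = 334.1 kips.

φR_n ≈ 334 kips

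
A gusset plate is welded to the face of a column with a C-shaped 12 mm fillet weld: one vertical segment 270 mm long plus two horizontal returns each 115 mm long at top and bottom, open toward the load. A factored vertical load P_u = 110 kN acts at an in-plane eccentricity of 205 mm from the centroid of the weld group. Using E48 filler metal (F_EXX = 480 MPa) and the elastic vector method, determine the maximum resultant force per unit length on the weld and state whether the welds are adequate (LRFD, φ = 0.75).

Total weld length L_w = 500 mm. Treat welds as unit-width lines.
Centroid: x̄ = 2×115×57.5 / 500 = 26.45 mm from the vertical weld.
Polar moment about centroid: J = I_x + I_y = [270³/12 + 2×115×135²] + [270×26.45² + 2(115³/12 + 115×31.05²)] = 6496000 mm³.
Direct shear f_v = P/L_w = 110×10³ / 500 = 220 N/mm (vertical).
Torsion M = P·e = 110×10³ × 205 = 22550000 N·mm.
Critical point at (x, y) = (88.55, 135) from centroid. f_tx = M·y/J = 468.6 N/mm; f_ty = M·x/J = 307.4 N/mm.
Resultant f_max = √[f_tx² + (f_v + f_ty)²] = √[468.6² + (220 + 307.4)²] = 705.5 N/mm.
Capacity per unit length: φr_n = 0.75 × 0.6 × 480 × (0.707 × 12) = 1833 N/mm.
705.5 ≤ 1833 → adequate.

f_max ≈ 706 N/mm; adequate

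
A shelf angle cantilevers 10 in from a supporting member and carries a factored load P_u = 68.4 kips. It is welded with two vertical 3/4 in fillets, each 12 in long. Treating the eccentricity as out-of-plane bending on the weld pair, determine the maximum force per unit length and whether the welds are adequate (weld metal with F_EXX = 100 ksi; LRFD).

L_w = 2 × 12 = 24 in; section modulus (unit throat) S = 2 × L²/6 = 48 in².
Direct shear f_v = P/L_w = 68.4/24 = 2.85 kip/in.
Moment M = P × e = 68.4 × 10 = 684 kip·in; bending f_b = M/S = 14.25 kip/in.
f_max = √(f_v² + f_b²) = √(2.85² + 14.25²) = 14.53 kip/in.
φr_n = 0.75 × 0.6 × 100 × (0.707 × 0.75) = 23.86 kip/in → adequate.

f_max ≈ 14.5 kip/in; adequate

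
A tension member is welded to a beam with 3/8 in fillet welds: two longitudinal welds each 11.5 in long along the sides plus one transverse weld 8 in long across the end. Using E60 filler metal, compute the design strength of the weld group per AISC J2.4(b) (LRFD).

E60XX → F_EXX = 60 ksi.
t_e = 0.707 × 0.375 = 0.2651 in.
R_nwl = 0.6 × 60 × 0.2651 × 23 = 219.5 kips (longitudinal, 2 welds).
R_nwt = 0.6 × 60 × 0.2651 × 8 = 76.36 kips (transverse, base value).
(i) R_nwl + R_nwt = 295.9 kips; (ii) 0.85 R_nwl + 1.5 R_nwt = 301.1 kips.
R_n = max = 301.1 kips [governs: (ii)]; φR_n = 225.8 kips.

φR_n ≈ 226 kips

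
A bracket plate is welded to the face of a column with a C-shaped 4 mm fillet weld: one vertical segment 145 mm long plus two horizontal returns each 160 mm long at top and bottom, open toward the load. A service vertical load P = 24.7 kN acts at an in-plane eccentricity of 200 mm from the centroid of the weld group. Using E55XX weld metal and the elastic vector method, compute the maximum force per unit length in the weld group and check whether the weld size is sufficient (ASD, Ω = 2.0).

f_max ≈ 239 N/mm; adequate

E55XX → F_EXX = 550 MPa.
Total weld length L_w = 465 mm. Treat welds as unit-width lines.
Centroid: x̄ = 2×160×80 / 465 = 55.05 mm from the vertical weld.
Polar moment about centroid: J = I_x + I_y = [145³/12 + 2×160×72.5²] + [145×55.05² + 2(160³/12 + 160×24.95²)] = 3257000 mm³.
Direct shear f_v = P/L_w = 24.7×10³ / 465 = 53.12 N/mm (vertical).
Torsion M = P·e = 24.7×10³ × 200 = 4940000 N·mm.
Critical point at (x, y) = (104.9, 72.5) from centroid. f_tx = M·y/J = 110 N/mm; f_ty = M·x/J = 159.2 N/mm.
Resultant f_max = √[f_tx² + (f_v + f_ty)²] = √[110² + (53.12 + 159.2)²] = 239.1 N/mm.
Capacity per unit length: r_n/Ω = (1/2.0) × 0.6 × 550 × (0.707 × 4) = 466.6 N/mm.
239.1 ≤ 466.6 → adequate.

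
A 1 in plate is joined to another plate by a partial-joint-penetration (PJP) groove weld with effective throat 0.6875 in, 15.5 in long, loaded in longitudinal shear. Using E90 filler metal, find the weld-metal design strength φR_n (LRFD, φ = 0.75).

E90XX → F_EXX = 90 ksi.
Effective throat (given) t_e = 0.6875 in.
A_we = 0.6875 × 15.5 = 10.66 in².
F_nw = 0.6 F_EXX = 54 ksi.
φR_n = 0.75 × 54 × 10.66 = 431.6 kips.

φR_n ≈ 432 kips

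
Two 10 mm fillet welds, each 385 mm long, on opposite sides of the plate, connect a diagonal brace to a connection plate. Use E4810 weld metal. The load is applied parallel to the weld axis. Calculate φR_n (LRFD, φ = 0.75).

E48XX → F_EXX = 480 MPa.
Effective throat t_e = 0.707 × 10 = 7.07 mm.
Total length L = 770 mm; A_we = 7.07 × 770 = 5444 mm².
F_nw = 0.6 F_EXX = 0.6 × 480 = 288 MPa.
φR_n = 0.75 × 288 × 5444 × 10⁻³ = 1176 kN.

φR_n ≈ 1180 kN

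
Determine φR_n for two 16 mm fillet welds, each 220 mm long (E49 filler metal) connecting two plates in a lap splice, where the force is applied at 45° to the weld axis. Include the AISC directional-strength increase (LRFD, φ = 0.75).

φR_n ≈ 1420 kN

E49XX → F_EXX = 490 MPa.
t_e = 0.707 × 16 = 11.31 mm; A_we = 11.31 × 440 = 4977 mm².
Directional factor: 1.0 + 0.5 sin^1.5(45°) = 1.297.
F_nw = 0.6 × 490 × 1.297 = 381.4 MPa.
φR_n = 0.75 × 381.4 × 4977 × 10⁻³ = 1424 kN.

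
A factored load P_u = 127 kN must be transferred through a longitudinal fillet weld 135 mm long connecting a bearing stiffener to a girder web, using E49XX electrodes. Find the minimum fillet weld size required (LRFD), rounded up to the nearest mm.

w = 7 mm

E49XX → F_EXX = 490 MPa.
Total weld length L = 135 mm.
Required throat t_e = P_u / (φ × 0.6 F_EXX × L) = 127 / (0.75 × 0.6 × 490 × 135 × 10⁻³) = 4.266 mm.
Required leg w = t_e / 0.707 = 6.035 mm → use 7 mm.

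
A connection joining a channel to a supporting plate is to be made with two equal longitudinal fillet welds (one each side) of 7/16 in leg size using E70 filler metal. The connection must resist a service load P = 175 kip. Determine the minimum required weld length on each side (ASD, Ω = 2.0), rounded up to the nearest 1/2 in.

E70XX → F_EXX = 70 ksi.
Throat t_e = 0.707 × 0.4375 = 0.3093 in.
r_n/Ω = (0.6 × 70 × 0.3093) / 2.0 = 6.496 kip/in.
L_req = P / (r_n/Ω) = 175 / 6.496 = 26.94 in total.
Per side: 26.94 / 2 = 13.47 in.
Round up → use L = 13.5 in on each side.

L = 13.5 in on each side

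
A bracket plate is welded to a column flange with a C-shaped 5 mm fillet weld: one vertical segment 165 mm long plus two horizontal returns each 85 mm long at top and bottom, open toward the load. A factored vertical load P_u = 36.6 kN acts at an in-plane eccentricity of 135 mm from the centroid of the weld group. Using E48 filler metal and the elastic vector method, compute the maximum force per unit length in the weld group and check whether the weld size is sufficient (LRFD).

f_max ≈ 365 N/mm; adequate

E48XX → F_EXX = 480 MPa.
Total weld length L_w = 335 mm. Treat welds as unit-width lines.
Centroid: x̄ = 2×85×42.5 / 335 = 21.57 mm from the vertical weld.
Polar moment about centroid: J = I_x + I_y = [165³/12 + 2×85×82.5²] + [165×21.57² + 2(85³/12 + 85×20.93²)] = 1785000 mm³.
Direct shear f_v = P/L_w = 36.6×10³ / 335 = 109.3 N/mm (vertical).
Torsion M = P·e = 36.6×10³ × 135 = 4941000 N·mm.
Critical point at (x, y) = (63.43, 82.5) from centroid. f_tx = M·y/J = 228.4 N/mm; f_ty = M·x/J = 175.6 N/mm.
Resultant f_max = √[f_tx² + (f_v + f_ty)²] = √[228.4² + (109.3 + 175.6)²] = 365.1 N/mm.
Capacity per unit length: φr_n = 0.75 × 0.6 × 480 × (0.707 × 5) = 763.6 N/mm.
365.1 ≤ 763.6 → adequate.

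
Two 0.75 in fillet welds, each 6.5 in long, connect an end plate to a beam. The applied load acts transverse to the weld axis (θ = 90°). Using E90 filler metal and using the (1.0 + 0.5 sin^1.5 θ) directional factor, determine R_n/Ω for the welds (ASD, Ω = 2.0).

E90XX → F_EXX = 90 ksi.
t_e = 0.707 × 0.75 = 0.5302 in; A_we = 0.5302 × 13 = 6.893 in².
Directional factor: 1.0 + 0.5 sin^1.5(90°) = 1.5.
F_nw = 0.6 × 90 × 1.5 = 81 ksi.
R_n/Ω = (81 × 6.893) / 2.0 = 279.2 kip.

R_n/Ω ≈ 279 kip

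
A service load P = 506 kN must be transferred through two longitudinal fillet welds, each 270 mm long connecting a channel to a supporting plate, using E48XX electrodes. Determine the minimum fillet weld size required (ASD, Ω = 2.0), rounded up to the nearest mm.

w = 10 mm

E48XX → F_EXX = 480 MPa.
Total weld length L = 540 mm.
Required throat t_e = P × Ω / (0.6 F_EXX × L) = 506 × 2.0 / (0.6 × 480 × 540 × 10⁻³) = 6.507 mm.
Required leg w = t_e / 0.707 = 9.204 mm → use 10 mm.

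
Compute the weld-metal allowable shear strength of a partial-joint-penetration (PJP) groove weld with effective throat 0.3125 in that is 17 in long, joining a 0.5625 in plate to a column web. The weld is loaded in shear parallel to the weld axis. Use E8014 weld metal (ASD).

E80XX → F_EXX = 80 ksi.
Effective throat (given) t_e = 0.3125 in.
A_we = 0.3125 × 17 = 5.312 in².
F_nw = 0.6 F_EXX = 48 ksi.
R_n/Ω = (48 × 5.312) / 2.0 = 127.5 kips.

R_n/Ω ≈ 128 kips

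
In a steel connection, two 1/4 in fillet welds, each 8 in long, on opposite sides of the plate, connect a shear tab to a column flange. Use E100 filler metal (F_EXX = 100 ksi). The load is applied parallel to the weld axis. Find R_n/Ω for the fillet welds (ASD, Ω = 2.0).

Effective throat t_e = 0.707 × 0.25 = 0.1767 in.
Total length L = 16 in; A_we = 0.1767 × 16 = 2.828 in².
F_nw = 0.6 F_EXX = 0.6 × 100 = 60 ksi.
R_n = 60 × 2.828 = 169.7 kips; R_n/Ω = 169.7/2.0 = 84.84 kips.

R_n/Ω ≈ 84.8 kips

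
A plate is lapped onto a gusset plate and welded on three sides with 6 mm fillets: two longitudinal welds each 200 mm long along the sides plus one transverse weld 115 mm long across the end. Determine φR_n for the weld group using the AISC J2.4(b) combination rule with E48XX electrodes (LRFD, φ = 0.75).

φR_n ≈ 472 kN

E48XX → F_EXX = 480 MPa.
t_e = 0.707 × 6 = 4.242 mm.
R_nwl = 0.6 × 480 × 4.242 × 400 × 10⁻³ = 488.7 kN (longitudinal, 2 welds).
R_nwt = 0.6 × 480 × 4.242 × 115 × 10⁻³ = 140.5 kN (transverse, base value).
(i) R_nwl + R_nwt = 629.2 kN; (ii) 0.85 R_nwl + 1.5 R_nwt = 626.1 kN.
R_n = max = 629.2 kN [governs: (i)]; φR_n = 471.9 kN.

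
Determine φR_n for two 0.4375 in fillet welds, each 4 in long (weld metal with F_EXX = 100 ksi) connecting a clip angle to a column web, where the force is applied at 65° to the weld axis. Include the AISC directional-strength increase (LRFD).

t_e = 0.707 × 0.4375 = 0.3093 in; A_we = 0.3093 × 8 = 2.474 in².
Directional factor: 1.0 + 0.5 sin^1.5(65°) = 1.431.
F_nw = 0.6 × 100 × 1.431 = 85.88 ksi.
φR_n = 0.75 × 85.88 × 2.474 = 159.4 kips.

φR_n ≈ 159 kips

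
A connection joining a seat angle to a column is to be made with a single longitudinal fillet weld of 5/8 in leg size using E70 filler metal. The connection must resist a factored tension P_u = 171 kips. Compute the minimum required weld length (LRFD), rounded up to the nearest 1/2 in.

L = 12.5 in

E70XX → F_EXX = 70 ksi.
Throat t_e = 0.707 × 0.625 = 0.4419 in.
φr_n = 0.75 × 0.6 × 70 × 0.4419 = 13.92 kips/in.
L_req = P_u / φr_n = 171 / 13.92 = 12.29 in total.
Round up → use L = 12.5 in.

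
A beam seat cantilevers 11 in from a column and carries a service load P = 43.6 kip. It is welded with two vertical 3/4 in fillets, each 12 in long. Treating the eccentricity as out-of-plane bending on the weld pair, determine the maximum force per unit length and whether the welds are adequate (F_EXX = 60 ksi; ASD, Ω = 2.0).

L_w = 2 × 12 = 24 in; section modulus (unit throat) S = 2 × L²/6 = 48 in².
Direct shear f_v = P/L_w = 43.6/24 = 1.817 kip/in.
Moment M = P × e = 43.6 × 11 = 479.6 kip·in; bending f_b = M/S = 9.992 kip/in.
f_max = √(f_v² + f_b²) = √(1.817² + 9.992²) = 10.16 kip/in.
r_n/Ω = (1/2.0) × 0.6 × 60 × (0.707 × 0.75) = 9.544 kip/in → NOT adequate.

f_max ≈ 10.2 kip/in; NOT adequate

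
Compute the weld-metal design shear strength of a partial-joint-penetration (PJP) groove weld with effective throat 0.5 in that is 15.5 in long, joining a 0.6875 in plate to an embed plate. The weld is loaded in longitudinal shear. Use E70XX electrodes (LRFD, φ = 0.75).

φR_n ≈ 244 kip

E70XX → F_EXX = 70 ksi.
Effective throat (given) t_e = 0.5 in.
A_we = 0.5 × 15.5 = 7.75 in².
F_nw = 0.6 F_EXX = 42 ksi.
φR_n = 0.75 × 42 × 7.75 = 244.1 kip.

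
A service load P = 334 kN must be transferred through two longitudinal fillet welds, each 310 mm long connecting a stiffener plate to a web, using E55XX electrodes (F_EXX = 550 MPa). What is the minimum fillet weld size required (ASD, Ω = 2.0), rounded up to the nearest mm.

Total weld length L = 620 mm.
Required throat t_e = P × Ω / (0.6 F_EXX × L) = 334 × 2.0 / (0.6 × 550 × 620 × 10⁻³) = 3.265 mm.
Required leg w = t_e / 0.707 = 4.618 mm → use 5 mm.

w = 5 mm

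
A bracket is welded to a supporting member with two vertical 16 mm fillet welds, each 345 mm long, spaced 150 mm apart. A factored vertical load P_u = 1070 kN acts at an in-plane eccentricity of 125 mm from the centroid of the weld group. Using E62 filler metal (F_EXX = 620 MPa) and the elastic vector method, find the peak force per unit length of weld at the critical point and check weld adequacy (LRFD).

Total weld length L_w = 690 mm. Treat welds as unit-width lines.
Polar moment about centroid: J = 2[d³/12 + d(b/2)²] = 2[345³/12 + 345×75²] = 10730000 mm³.
Direct shear f_v = P/L_w = 1070×10³ / 690 = 1551 N/mm (vertical).
Torsion M = P·e = 1070×10³ × 125 = 133750000 N·mm.
Critical point at (x, y) = (75, 172.5) from centroid. f_tx = M·y/J = 2151 N/mm; f_ty = M·x/J = 935.3 N/mm.
Resultant f_max = √[f_tx² + (f_v + f_ty)²] = √[2151² + (1551 + 935.3)²] = 3288 N/mm.
Capacity per unit length: φr_n = 0.75 × 0.6 × 620 × (0.707 × 16) = 3156 N/mm.
3288 > 3156 → NOT adequate.

f_max ≈ 3290 N/mm; NOT adequate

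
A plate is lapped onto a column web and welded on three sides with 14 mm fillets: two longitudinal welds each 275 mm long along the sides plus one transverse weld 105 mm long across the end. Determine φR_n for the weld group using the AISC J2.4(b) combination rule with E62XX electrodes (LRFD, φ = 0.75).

φR_n ≈ 1810 kN

E62XX → F_EXX = 620 MPa.
t_e = 0.707 × 14 = 9.898 mm.
R_nwl = 0.6 × 620 × 9.898 × 550 × 10⁻³ = 2025 kN (longitudinal, 2 welds).
R_nwt = 0.6 × 620 × 9.898 × 105 × 10⁻³ = 386.6 kN (transverse, base value).
(i) R_nwl + R_nwt = 2412 kN; (ii) 0.85 R_nwl + 1.5 R_nwt = 2301 kN.
R_n = max = 2412 kN [governs: (i)]; φR_n = 1809 kN.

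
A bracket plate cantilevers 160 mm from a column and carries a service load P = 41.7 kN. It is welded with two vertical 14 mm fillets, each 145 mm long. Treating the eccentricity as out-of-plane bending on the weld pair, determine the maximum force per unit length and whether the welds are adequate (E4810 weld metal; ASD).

E48XX → F_EXX = 480 MPa.
L_w = 2 × 145 = 290 mm; section modulus (unit throat) S = 2 × L²/6 = 7008 mm².
Direct shear f_v = P/L_w = 41.7×10³/290 = 143.8 N/mm.
Moment M = P × e = 41.7×10³ × 160 = 6672000 N·mm; bending f_b = M/S = 952 N/mm.
f_max = √(f_v² + f_b²) = √(143.8² + 952²) = 962.8 N/mm.
r_n/Ω = (1/2.0) × 0.6 × 480 × (0.707 × 14) = 1425 N/mm → adequate.

f_max ≈ 963 N/mm; adequate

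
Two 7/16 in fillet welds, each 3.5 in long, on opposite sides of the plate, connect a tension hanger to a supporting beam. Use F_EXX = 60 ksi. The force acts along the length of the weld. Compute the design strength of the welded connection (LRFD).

φR_n ≈ 58.5 kips

Effective throat t_e = 0.707 × 0.4375 = 0.3093 in.
Total length L = 7 in; A_we = 0.3093 × 7 = 2.165 in².
F_nw = 0.6 F_EXX = 0.6 × 60 = 36 ksi.
φR_n = 0.75 × 36 × 2.165 = 58.46 kips.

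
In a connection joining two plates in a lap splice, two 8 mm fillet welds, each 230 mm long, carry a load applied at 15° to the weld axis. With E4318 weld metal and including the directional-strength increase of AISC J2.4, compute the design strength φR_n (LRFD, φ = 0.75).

φR_n ≈ 537 kN

E43XX → F_EXX = 430 MPa.
t_e = 0.707 × 8 = 5.656 mm; A_we = 5.656 × 460 = 2602 mm².
Directional factor: 1.0 + 0.5 sin^1.5(15°) = 1.066.
F_nw = 0.6 × 430 × 1.066 = 275 MPa.
φR_n = 0.75 × 275 × 2602 × 10⁻³ = 536.6 kN.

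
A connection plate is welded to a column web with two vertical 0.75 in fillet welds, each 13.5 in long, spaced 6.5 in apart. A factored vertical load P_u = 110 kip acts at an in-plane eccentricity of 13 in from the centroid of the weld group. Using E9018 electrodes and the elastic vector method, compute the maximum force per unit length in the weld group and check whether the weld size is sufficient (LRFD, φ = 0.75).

E90XX → F_EXX = 90 ksi.
Total weld length L_w = 27 in. Treat welds as unit-width lines.
Polar moment about centroid: J = 2[d³/12 + d(b/2)²] = 2[13.5³/12 + 13.5×3.25²] = 695.2 in³.
Direct shear f_v = P/L_w = 110 / 27 = 4.074 kip/in (vertical).
Torsion M = P·e = 110 × 13 = 1430 kip·in.
Critical point at (x, y) = (3.25, 6.75) from centroid. f_tx = M·y/J = 13.88 kip/in; f_ty = M·x/J = 6.685 kip/in.
Resultant f_max = √[f_tx² + (f_v + f_ty)²] = √[13.88² + (4.074 + 6.685)²] = 17.56 kip/in.
Capacity per unit length: φr_n = 0.75 × 0.6 × 90 × (0.707 × 0.75) = 21.48 kip/in.
17.56 ≤ 21.48 → adequate.

f_max ≈ 17.6 kip/in; adequate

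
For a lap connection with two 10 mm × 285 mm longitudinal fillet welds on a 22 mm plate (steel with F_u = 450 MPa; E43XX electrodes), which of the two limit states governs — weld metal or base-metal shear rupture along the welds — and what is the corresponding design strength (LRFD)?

E43XX → F_EXX = 430 MPa.
t_e = 0.707 × 10 = 7.07 mm; L = 570 mm.
Weld metal: φR_n = 0.75 × 0.6 × 430 × 7.07 × 570 × 10⁻³ = 779.8 kN.
Base metal (shear rupture): φR_n = 0.75 × 0.6 × 450 × 22 × 570 × 10⁻³ = 2539 kN.
Governing: weld metal.

φR_n ≈ 780 kN (weld metal governs)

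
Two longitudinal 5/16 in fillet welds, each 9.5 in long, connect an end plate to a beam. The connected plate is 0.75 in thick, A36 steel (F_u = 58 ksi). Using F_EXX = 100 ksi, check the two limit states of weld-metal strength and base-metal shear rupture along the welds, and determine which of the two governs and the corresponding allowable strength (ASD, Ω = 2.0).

t_e = 0.707 × 0.3125 = 0.2209 in; L = 19 in.
Weld metal: R_n/Ω = (1/2.0) × 0.6 × 100 × 0.2209 × 19 = 125.9 kip.
Base metal (shear rupture): R_n/Ω = (1/2.0) × 0.6 × 58 × 0.75 × 19 = 247.9 kip.
Governing: weld metal.

R_n/Ω ≈ 126 kip (weld metal governs)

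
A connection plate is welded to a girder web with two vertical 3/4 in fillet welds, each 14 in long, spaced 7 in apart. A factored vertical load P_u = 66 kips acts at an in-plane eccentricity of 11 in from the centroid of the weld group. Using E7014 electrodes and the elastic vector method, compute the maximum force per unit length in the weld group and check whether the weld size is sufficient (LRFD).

E70XX → F_EXX = 70 ksi.
Total weld length L_w = 28 in. Treat welds as unit-width lines.
Polar moment about centroid: J = 2[d³/12 + d(b/2)²] = 2[14³/12 + 14×3.5²] = 800.3 in³.
Direct shear f_v = P/L_w = 66 / 28 = 2.357 kip/in (vertical).
Torsion M = P·e = 66 × 11 = 726 kip·in.
Critical point at (x, y) = (3.5, 7) from centroid. f_tx = M·y/J = 6.35 kip/in; f_ty = M·x/J = 3.175 kip/in.
Resultant f_max = √[f_tx² + (f_v + f_ty)²] = √[6.35² + (2.357 + 3.175)²] = 8.422 kip/in.
Capacity per unit length: φr_n = 0.75 × 0.6 × 70 × (0.707 × 0.75) = 16.7 kip/in.
8.422 ≤ 16.7 → adequate.

f_max ≈ 8.42 kip/in; adequate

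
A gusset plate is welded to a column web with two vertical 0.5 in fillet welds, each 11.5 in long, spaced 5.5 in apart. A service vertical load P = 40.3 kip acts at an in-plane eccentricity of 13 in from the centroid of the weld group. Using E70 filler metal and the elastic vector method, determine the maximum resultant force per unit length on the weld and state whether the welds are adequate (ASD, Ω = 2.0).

E70XX → F_EXX = 70 ksi.
Total weld length L_w = 23 in. Treat welds as unit-width lines.
Polar moment about centroid: J = 2[d³/12 + d(b/2)²] = 2[11.5³/12 + 11.5×2.75²] = 427.4 in³.
Direct shear f_v = P/L_w = 40.3 / 23 = 1.752 kip/in (vertical).
Torsion M = P·e = 40.3 × 13 = 523.9 kip·in.
Critical point at (x, y) = (2.75, 5.75) from centroid. f_tx = M·y/J = 7.048 kip/in; f_ty = M·x/J = 3.371 kip/in.
Resultant f_max = √[f_tx² + (f_v + f_ty)²] = √[7.048² + (1.752 + 3.371)²] = 8.713 kip/in.
Capacity per unit length: r_n/Ω = (1/2.0) × 0.6 × 70 × (0.707 × 0.5) = 7.423 kip/in.
8.713 > 7.423 → NOT adequate.

f_max ≈ 8.71 kip/in; NOT adequate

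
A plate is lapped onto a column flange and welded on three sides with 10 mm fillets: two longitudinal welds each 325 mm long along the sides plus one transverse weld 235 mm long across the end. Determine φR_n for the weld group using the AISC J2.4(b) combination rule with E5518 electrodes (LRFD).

E55XX → F_EXX = 550 MPa.
t_e = 0.707 × 10 = 7.07 mm.
R_nwl = 0.6 × 550 × 7.07 × 650 × 10⁻³ = 1517 kN (longitudinal, 2 welds).
R_nwt = 0.6 × 550 × 7.07 × 235 × 10⁻³ = 548.3 kN (transverse, base value).
(i) R_nwl + R_nwt = 2065 kN; (ii) 0.85 R_nwl + 1.5 R_nwt = 2111 kN.
R_n = max = 2111 kN [governs: (ii)]; φR_n = 1584 kN.

φR_n ≈ 1580 kN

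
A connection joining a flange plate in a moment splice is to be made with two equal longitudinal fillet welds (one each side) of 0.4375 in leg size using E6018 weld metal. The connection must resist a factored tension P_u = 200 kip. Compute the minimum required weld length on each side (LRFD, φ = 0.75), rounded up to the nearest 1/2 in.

L = 12 in on each side

E60XX → F_EXX = 60 ksi.
Throat t_e = 0.707 × 0.4375 = 0.3093 in.
φr_n = 0.75 × 0.6 × 60 × 0.3093 = 8.351 kip/in.
L_req = P_u / φr_n = 200 / 8.351 = 23.95 in total.
Per side: 23.95 / 2 = 11.97 in.
Round up → use L = 12 in on each side.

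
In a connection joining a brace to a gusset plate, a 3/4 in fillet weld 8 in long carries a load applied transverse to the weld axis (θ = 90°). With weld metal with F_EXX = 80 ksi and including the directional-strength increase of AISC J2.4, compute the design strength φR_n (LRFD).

φR_n ≈ 229 kips

t_e = 0.707 × 0.75 = 0.5302 in; A_we = 0.5302 × 8 = 4.242 in².
Directional factor: 1.0 + 0.5 sin^1.5(90°) = 1.5.
F_nw = 0.6 × 80 × 1.5 = 72 ksi.
φR_n = 0.75 × 72 × 4.242 = 229.1 kips.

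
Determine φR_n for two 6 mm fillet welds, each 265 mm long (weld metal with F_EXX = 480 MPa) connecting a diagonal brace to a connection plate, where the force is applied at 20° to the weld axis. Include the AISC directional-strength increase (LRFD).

t_e = 0.707 × 6 = 4.242 mm; A_we = 4.242 × 530 = 2248 mm².
Directional factor: 1.0 + 0.5 sin^1.5(20°) = 1.1.
F_nw = 0.6 × 480 × 1.1 = 316.8 MPa.
φR_n = 0.75 × 316.8 × 2248 × 10⁻³ = 534.2 kN.

φR_n ≈ 534 kN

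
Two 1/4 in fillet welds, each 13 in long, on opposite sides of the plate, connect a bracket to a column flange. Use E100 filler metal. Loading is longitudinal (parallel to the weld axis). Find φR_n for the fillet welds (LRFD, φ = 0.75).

φR_n ≈ 207 kips

E100XX → F_EXX = 100 ksi.
Effective throat t_e = 0.707 × 0.25 = 0.1767 in.
Total length L = 26 in; A_we = 0.1767 × 26 = 4.595 in².
F_nw = 0.6 F_EXX = 0.6 × 100 = 60 ksi.
φR_n = 0.75 × 60 × 4.595 = 206.8 kips.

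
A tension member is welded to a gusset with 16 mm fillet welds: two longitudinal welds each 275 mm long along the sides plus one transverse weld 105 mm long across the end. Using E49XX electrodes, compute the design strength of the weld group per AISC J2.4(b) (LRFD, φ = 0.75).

φR_n ≈ 1630 kN

E49XX → F_EXX = 490 MPa.
t_e = 0.707 × 16 = 11.31 mm.
R_nwl = 0.6 × 490 × 11.31 × 550 × 10⁻³ = 1829 kN (longitudinal, 2 welds).
R_nwt = 0.6 × 490 × 11.31 × 105 × 10⁻³ = 349.2 kN (transverse, base value).
(i) R_nwl + R_nwt = 2178 kN; (ii) 0.85 R_nwl + 1.5 R_nwt = 2079 kN.
R_n = max = 2178 kN [governs: (i)]; φR_n = 1634 kN.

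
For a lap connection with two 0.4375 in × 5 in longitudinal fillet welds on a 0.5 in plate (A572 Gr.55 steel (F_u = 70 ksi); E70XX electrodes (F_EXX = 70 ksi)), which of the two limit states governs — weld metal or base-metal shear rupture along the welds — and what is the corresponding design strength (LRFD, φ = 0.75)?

t_e = 0.707 × 0.4375 = 0.3093 in; L = 10 in.
Weld metal: φR_n = 0.75 × 0.6 × 70 × 0.3093 × 10 = 97.43 kip.
Base metal (shear rupture): φR_n = 0.75 × 0.6 × 70 × 0.5 × 10 = 157.5 kip.
Governing: weld metal.

φR_n ≈ 97.4 kip (weld metal governs)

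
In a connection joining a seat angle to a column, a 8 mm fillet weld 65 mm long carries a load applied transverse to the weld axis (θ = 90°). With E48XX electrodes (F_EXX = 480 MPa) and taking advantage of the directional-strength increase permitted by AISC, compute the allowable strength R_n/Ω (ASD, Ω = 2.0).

t_e = 0.707 × 8 = 5.656 mm; A_we = 5.656 × 65 = 367.6 mm².
Directional factor: 1.0 + 0.5 sin^1.5(90°) = 1.5.
F_nw = 0.6 × 480 × 1.5 = 432 MPa.
R_n/Ω = (432 × 367.6) / 2.0 × 10⁻³ = 79.41 kN.

R_n/Ω ≈ 79.4 kN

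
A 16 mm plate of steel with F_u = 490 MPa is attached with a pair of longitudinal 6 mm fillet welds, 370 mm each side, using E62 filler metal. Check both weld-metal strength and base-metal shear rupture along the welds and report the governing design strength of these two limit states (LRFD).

φR_n ≈ 876 kN (weld metal governs)

E62XX → F_EXX = 620 MPa.
t_e = 0.707 × 6 = 4.242 mm; L = 740 mm.
Weld metal: φR_n = 0.75 × 0.6 × 620 × 4.242 × 740 × 10⁻³ = 875.8 kN.
Base metal (shear rupture): φR_n = 0.75 × 0.6 × 490 × 16 × 740 × 10⁻³ = 2611 kN.
Governing: weld metal.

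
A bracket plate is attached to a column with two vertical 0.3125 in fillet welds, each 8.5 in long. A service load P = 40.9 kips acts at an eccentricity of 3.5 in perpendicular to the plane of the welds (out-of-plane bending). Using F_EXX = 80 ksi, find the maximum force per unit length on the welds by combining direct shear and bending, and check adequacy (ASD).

L_w = 2 × 8.5 = 17 in; section modulus (unit throat) S = 2 × L²/6 = 24.08 in².
Direct shear f_v = P/L_w = 40.9/17 = 2.406 kip/in.
Moment M = P × e = 40.9 × 3.5 = 143.15 kip·in; bending f_b = M/S = 5.944 kip/in.
f_max = √(f_v² + f_b²) = √(2.406² + 5.944²) = 6.412 kip/in.
r_n/Ω = (1/2.0) × 0.6 × 80 × (0.707 × 0.3125) = 5.302 kip/in → NOT adequate.

f_max ≈ 6.41 kip/in; NOT adequate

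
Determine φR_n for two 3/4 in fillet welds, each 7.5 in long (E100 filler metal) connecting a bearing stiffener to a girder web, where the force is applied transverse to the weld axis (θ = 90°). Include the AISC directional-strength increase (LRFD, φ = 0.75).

E100XX → F_EXX = 100 ksi.
t_e = 0.707 × 0.75 = 0.5302 in; A_we = 0.5302 × 15 = 7.954 in².
Directional factor: 1.0 + 0.5 sin^1.5(90°) = 1.5.
F_nw = 0.6 × 100 × 1.5 = 90 ksi.
φR_n = 0.75 × 90 × 7.954 = 536.9 kips.

φR_n ≈ 537 kips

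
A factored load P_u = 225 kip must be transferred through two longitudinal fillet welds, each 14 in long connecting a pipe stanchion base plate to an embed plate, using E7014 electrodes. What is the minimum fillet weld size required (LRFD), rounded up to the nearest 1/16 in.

E70XX → F_EXX = 70 ksi.
Total weld length L = 28 in.
Required throat t_e = P_u / (φ × 0.6 F_EXX × L) = 225 / (0.75 × 0.6 × 70 × 28) = 0.2551 in.
Required leg w = t_e / 0.707 = 0.3608 in → use 3/8 in.

w = 3/8 in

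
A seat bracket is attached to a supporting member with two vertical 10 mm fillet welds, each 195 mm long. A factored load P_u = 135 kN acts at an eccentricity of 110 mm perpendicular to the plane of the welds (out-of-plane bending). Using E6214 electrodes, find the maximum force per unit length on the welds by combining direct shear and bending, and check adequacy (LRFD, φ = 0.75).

E62XX → F_EXX = 620 MPa.
L_w = 2 × 195 = 390 mm; section modulus (unit throat) S = 2 × L²/6 = 12680 mm².
Direct shear f_v = P/L_w = 135×10³/390 = 346.2 N/mm.
Moment M = P × e = 135×10³ × 110 = 14850000 N·mm; bending f_b = M/S = 1172 N/mm.
f_max = √(f_v² + f_b²) = √(346.2² + 1172²) = 1222 N/mm.
φr_n = 0.75 × 0.6 × 620 × (0.707 × 10) = 1973 N/mm → adequate.

f_max ≈ 1220 N/mm; adequate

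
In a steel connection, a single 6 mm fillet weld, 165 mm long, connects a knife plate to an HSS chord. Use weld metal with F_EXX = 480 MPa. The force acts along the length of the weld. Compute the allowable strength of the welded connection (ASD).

R_n/Ω ≈ 101 kN

Effective throat t_e = 0.707 × 6 = 4.242 mm.
Total length L = 165 mm; A_we = 4.242 × 165 = 699.9 mm².
F_nw = 0.6 F_EXX = 0.6 × 480 = 288 MPa.
R_n = 288 × 699.9 × 10⁻³ = 201.6 kN; R_n/Ω = 201.6/2.0 = 100.8 kN.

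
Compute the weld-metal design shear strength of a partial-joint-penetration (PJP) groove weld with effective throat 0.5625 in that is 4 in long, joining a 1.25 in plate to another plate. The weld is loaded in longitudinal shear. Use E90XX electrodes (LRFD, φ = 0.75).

φR_n ≈ 91.1 kips

E90XX → F_EXX = 90 ksi.
Effective throat (given) t_e = 0.5625 in.
A_we = 0.5625 × 4 = 2.25 in².
F_nw = 0.6 F_EXX = 54 ksi.
φR_n = 0.75 × 54 × 2.25 = 91.12 kips.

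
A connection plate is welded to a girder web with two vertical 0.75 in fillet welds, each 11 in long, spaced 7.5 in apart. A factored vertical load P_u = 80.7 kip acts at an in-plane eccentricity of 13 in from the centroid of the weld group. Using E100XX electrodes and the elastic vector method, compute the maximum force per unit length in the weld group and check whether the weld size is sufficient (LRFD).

f_max ≈ 15.5 kip/in; adequate

E100XX → F_EXX = 100 ksi.
Total weld length L_w = 22 in. Treat welds as unit-width lines.
Polar moment about centroid: J = 2[d³/12 + d(b/2)²] = 2[11³/12 + 11×3.75²] = 531.2 in³.
Direct shear f_v = P/L_w = 80.7 / 22 = 3.668 kip/in (vertical).
Torsion M = P·e = 80.7 × 13 = 1049.1 kip·in.
Critical point at (x, y) = (3.75, 5.5) from centroid. f_tx = M·y/J = 10.86 kip/in; f_ty = M·x/J = 7.406 kip/in.
Resultant f_max = √[f_tx² + (f_v + f_ty)²] = √[10.86² + (3.668 + 7.406)²] = 15.51 kip/in.
Capacity per unit length: φr_n = 0.75 × 0.6 × 100 × (0.707 × 0.75) = 23.86 kip/in.
15.51 ≤ 23.86 → adequate.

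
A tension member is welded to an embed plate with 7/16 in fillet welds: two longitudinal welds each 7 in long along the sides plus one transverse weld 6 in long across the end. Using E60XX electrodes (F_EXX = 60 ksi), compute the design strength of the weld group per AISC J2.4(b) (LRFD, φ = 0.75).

t_e = 0.707 × 0.4375 = 0.3093 in.
R_nwl = 0.6 × 60 × 0.3093 × 14 = 155.9 kips (longitudinal, 2 welds).
R_nwt = 0.6 × 60 × 0.3093 × 6 = 66.81 kips (transverse, base value).
(i) R_nwl + R_nwt = 222.7 kips; (ii) 0.85 R_nwl + 1.5 R_nwt = 232.7 kips.
R_n = max = 232.7 kips [governs: (ii)]; φR_n = 174.5 kips.

φR_n ≈ 175 kips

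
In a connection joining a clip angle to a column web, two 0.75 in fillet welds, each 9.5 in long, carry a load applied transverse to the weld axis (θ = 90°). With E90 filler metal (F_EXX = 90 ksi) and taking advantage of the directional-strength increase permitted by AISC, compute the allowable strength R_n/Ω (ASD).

t_e = 0.707 × 0.75 = 0.5302 in; A_we = 0.5302 × 19 = 10.07 in².
Directional factor: 1.0 + 0.5 sin^1.5(90°) = 1.5.
F_nw = 0.6 × 90 × 1.5 = 81 ksi.
R_n/Ω = (81 × 10.07) / 2.0 = 408 kips.

R_n/Ω ≈ 408 kips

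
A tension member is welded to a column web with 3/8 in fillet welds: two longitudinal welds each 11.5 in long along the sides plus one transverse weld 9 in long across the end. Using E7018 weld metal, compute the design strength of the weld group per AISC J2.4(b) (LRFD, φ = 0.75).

φR_n ≈ 276 kips

E70XX → F_EXX = 70 ksi.
t_e = 0.707 × 0.375 = 0.2651 in.
R_nwl = 0.6 × 70 × 0.2651 × 23 = 256.1 kips (longitudinal, 2 welds).
R_nwt = 0.6 × 70 × 0.2651 × 9 = 100.2 kips (transverse, base value).
(i) R_nwl + R_nwt = 356.3 kips; (ii) 0.85 R_nwl + 1.5 R_nwt = 368 kips.
R_n = max = 368 kips [governs: (ii)]; φR_n = 276 kips.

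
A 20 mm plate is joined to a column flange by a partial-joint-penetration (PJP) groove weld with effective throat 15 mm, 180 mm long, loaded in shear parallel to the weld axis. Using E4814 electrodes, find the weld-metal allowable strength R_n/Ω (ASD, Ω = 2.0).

R_n/Ω ≈ 389 kN

E48XX → F_EXX = 480 MPa.
Effective throat (given) t_e = 15 mm.
A_we = 15 × 180 = 2700 mm².
F_nw = 0.6 F_EXX = 288 MPa.
R_n/Ω = (288 × 2700) / 2.0 × 10⁻³ = 388.8 kN.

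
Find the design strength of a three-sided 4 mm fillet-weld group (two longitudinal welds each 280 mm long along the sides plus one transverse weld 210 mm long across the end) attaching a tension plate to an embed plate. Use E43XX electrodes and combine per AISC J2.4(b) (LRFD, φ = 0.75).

φR_n ≈ 433 kN

E43XX → F_EXX = 430 MPa.
t_e = 0.707 × 4 = 2.828 mm.
R_nwl = 0.6 × 430 × 2.828 × 560 × 10⁻³ = 408.6 kN (longitudinal, 2 welds).
R_nwt = 0.6 × 430 × 2.828 × 210 × 10⁻³ = 153.2 kN (transverse, base value).
(i) R_nwl + R_nwt = 561.8 kN; (ii) 0.85 R_nwl + 1.5 R_nwt = 577.1 kN.
R_n = max = 577.1 kN [governs: (ii)]; φR_n = 432.8 kN.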